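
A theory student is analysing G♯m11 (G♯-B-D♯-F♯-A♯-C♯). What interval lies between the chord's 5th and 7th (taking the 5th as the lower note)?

minor third

So we need the interval from D♯ up to F♯.
D♯ up to F♯ is 3 semitones, a half step narrower than a major third, so the interval is minor.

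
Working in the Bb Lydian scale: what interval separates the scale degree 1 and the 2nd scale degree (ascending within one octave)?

The scale runs Bb C D E F G A.
That puts Bb below C.
Counting 2 letters and 2 half steps from Bb gives a major second.

major second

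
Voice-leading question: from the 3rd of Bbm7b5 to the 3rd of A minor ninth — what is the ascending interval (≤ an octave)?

The 3rd of Bbm7b5 is Db; the 3rd of A minor ninth is C.
Counting 7 letters and 11 half steps from Db gives a major seventh.

major seventh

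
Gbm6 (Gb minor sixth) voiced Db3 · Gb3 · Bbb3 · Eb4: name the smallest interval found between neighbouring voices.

m3

Adjacent intervals: Db3→Gb3 = perfect fourth; Gb3→Bbb3 = minor third; Bbb3→Eb4 = augmented fourth.
The smallest is Gb3 to Bbb3, a minor third (3 semitones).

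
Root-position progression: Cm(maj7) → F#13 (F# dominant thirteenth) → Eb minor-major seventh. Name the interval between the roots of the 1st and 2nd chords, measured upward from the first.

augmented fourth

The roots are C and F#.
From C to F#: 6 semitones over a fourth = augmented.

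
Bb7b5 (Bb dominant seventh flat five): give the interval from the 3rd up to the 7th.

d5

The chord tones of Bb7b5 are Bb-D-Fb-Ab.
The 3rd is D and the 7th is Ab.
D up to Ab is 6 semitones, a half step narrower than a perfect fifth, so the interval is diminished.
That tritone between 3rd and 7th is what gives the dominant seventh its pull toward resolution.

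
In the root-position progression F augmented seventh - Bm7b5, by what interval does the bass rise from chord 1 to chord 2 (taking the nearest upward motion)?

A4

The roots are F and B.
From F to B: 6 semitones over a fourth = augmented.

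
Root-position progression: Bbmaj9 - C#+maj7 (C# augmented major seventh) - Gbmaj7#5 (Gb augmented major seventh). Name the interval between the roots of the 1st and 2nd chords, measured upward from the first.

augmented second

The roots are Bb and C#.
2 letter names make it a second; at 3 semitones (a half step wider than major) the quality is augmented.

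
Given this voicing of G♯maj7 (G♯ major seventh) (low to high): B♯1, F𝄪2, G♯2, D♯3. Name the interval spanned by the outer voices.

minor tenth

The outer voices are B♯1 and D♯3.
10 letter names make it a tenth; at 15 semitones (a half step narrower than major) the quality is minor.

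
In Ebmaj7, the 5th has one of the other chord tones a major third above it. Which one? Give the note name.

Spelling the chord: Eb, G, Bb, D.
The 5th is Bb. A major third above Bb is D.
D is the chord's 7th.

D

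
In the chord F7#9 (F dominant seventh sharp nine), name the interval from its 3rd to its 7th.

diminished fifth

The chord tones of F dominant seventh sharp nine are F A C Eb G#.
3rd = A; 7th = Eb.
5 letter names make it a fifth; at 6 semitones (a half step narrower than perfect) the quality is diminished.
This 3–7 tritone is the characteristic tension at the heart of the dominant sound.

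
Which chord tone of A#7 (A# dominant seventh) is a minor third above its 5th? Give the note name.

G#

A# dominant seventh: A#–C##–E#–G#.
The 5th is E#. A minor third above E# is G#.
G# is the chord's 7th.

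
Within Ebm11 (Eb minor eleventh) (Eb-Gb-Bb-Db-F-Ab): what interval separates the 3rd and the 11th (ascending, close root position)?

3rd = Gb; 11th = Ab.
Gb up to Ab spans 9 letter names and 14 semitones — a major ninth.

major 9th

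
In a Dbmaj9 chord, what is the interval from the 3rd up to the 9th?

minor 7th

Dbmaj9 (Db major ninth): Db F Ab C Eb.
The 3rd is F and the 9th is Eb.
From F to Eb: 10 semitones over a seventh = minor.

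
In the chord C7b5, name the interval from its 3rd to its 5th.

diminished third

C dominant seventh flat five is spelled C-E-Gb-Bb.
The 3rd is E and the 5th is Gb.
E up to Gb is 2 semitones, a whole step narrower than a major third, so the interval is diminished.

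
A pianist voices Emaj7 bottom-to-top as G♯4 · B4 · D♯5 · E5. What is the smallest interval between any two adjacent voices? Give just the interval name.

m2

Adjacent intervals: G♯4→B4 = minor third; B4→D♯5 = major third; D♯5→E5 = minor second.
The smallest is D♯5 to E5, a minor second (1 semitone).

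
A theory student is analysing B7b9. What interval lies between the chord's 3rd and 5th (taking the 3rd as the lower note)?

Spelling the chord: B D# F# A C.
3rd = D#; 5th = F#.
D# up to F# is 3 semitones, a half step narrower than a major third, so the interval is minor.

minor third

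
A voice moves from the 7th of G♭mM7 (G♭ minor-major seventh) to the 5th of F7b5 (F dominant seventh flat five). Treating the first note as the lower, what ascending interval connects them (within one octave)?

diminished 5th

G♭mM7 (G♭ minor-major seventh) has F as its 7th, and F7b5 (F dominant seventh flat five) has C♭ as its 5th.
5 letter names make it a fifth; at 6 semitones (a half step narrower than perfect) the quality is diminished.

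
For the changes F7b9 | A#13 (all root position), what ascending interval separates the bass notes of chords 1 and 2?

augmented third

The roots are F and A#.
F up to A# is 5 semitones, a half step wider than a major third, so the interval is augmented.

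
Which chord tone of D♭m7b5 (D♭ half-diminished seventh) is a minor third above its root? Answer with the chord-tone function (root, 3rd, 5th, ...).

The chord tones of D♭ø7 (D♭ half-diminished seventh) are D♭ F♭ A𝄫 C♭.
The root is D♭. A minor third above D♭ is F♭.
F♭ is the chord's 3rd.

3rd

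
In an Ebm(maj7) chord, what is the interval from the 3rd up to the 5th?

major third

EbmM7: Eb, Gb, Bb, D.
That puts Gb below Bb.
Counting 3 letters and 4 half steps from Gb gives a major third.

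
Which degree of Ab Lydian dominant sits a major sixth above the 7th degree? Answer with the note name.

Eb

The scale is Ab Bb C D Eb F Gb.
The 7th degree is Gb; a major sixth above that is Eb — scale degree 5.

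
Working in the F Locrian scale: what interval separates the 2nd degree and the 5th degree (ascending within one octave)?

perfect fourth

F locrian: F Gb Ab Bb Cb Db Eb.
The 2nd degree is Gb and the 5th scale degree is Cb.
From Gb to Cb is 5 semitones, exactly the perfect fourth.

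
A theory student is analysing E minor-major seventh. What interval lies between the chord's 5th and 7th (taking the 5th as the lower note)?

major 3rd

The chord tones of EmM7 (E minor-major seventh) are E–G–B–D#.
The 5th is B and the 7th is D#.
From B to D# is 4 semitones, exactly the major third.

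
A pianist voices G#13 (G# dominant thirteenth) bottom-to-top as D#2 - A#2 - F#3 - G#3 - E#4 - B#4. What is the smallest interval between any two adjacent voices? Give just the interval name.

Adjacent intervals: D#2→A#2 = perfect fifth; A#2→F#3 = minor sixth; F#3→G#3 = major second; G#3→E#4 = major sixth; E#4→B#4 = perfect fifth.
The smallest is F#3 to G#3, a major second (2 semitones).

major second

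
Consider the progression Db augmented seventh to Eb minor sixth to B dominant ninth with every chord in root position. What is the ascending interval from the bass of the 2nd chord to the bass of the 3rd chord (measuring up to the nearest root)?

The roots are Eb and B.
5 letter names make it a fifth; at 8 semitones (a half step wider than perfect) the quality is augmented.

A5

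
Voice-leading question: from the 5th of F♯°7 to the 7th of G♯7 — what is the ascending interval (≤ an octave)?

F♯°7 has C as its 5th, and G♯7 has F♯ as its 7th.
4 letter names make it a fourth; at 6 semitones (a half step wider than perfect) the quality is augmented.

augmented fourth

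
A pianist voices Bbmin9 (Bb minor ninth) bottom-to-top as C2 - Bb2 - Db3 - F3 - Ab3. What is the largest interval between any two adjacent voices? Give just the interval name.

minor seventh

Adjacent intervals: C2→Bb2 = minor seventh; Bb2→Db3 = minor third; Db3→F3 = major third; F3→Ab3 = minor third.
The largest is C2 to Bb2, a minor seventh (10 semitones).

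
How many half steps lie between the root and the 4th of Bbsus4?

The chord tones of Bb sus4 are Bb, Eb, F.
Bb to Eb is a perfect fourth: 5 semitones.

5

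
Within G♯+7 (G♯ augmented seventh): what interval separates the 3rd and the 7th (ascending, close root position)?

d5

Spelling the chord: G♯–B♯–D𝄪–F♯.
3rd = B♯; 7th = F♯.
5 letter names make it a fifth; at 6 semitones (a half step narrower than perfect) the quality is diminished.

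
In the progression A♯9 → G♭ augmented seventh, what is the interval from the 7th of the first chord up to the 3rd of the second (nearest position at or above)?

A♯9 has G♯ as its 7th, and G♭ augmented seventh has B♭ as its 3rd.
3 letter names make it a third; at 2 semitones (a whole step narrower than major) the quality is diminished.

d3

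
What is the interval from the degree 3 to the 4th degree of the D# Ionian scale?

minor 2nd

The scale runs D# E# F## G# A# B# C##.
The degree 3 is F## and the 4th degree is G#.
From F## to G#: 1 semitone over a second = minor.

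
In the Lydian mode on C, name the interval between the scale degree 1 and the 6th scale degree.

Spelling the Lydian mode on C: C D E F# G A B.
The scale degree 1 is C and the degree 6 is A.
From C to A is 9 semitones, exactly the major sixth.

major sixth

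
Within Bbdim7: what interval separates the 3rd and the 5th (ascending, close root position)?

minor third

Spelling the chord: Bb–Db–Fb–Abb.
The 3rd is Db and the 5th is Fb.
From Db to Fb: 3 semitones over a third = minor.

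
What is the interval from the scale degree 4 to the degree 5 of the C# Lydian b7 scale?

Spelling the C# Lydian b7 scale: C# D# E# F## G# A# B.
The scale degree 4 is F## and the 5th degree is G#.
From F## to G#: 1 semitone over a second = minor.

minor 2nd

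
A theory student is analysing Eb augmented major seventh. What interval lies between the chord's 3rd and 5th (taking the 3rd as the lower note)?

Spelling the chord: Eb–G–B–D.
The 3rd is G and the 5th is B.
Counting 3 letters and 4 half steps from G gives a major third.

major 3rd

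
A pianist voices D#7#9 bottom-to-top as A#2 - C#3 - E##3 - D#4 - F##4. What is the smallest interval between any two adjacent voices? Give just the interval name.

Adjacent intervals: A#2→C#3 = minor third; C#3→E##3 = augmented third; E##3→D#4 = diminished seventh; D#4→F##4 = major third.
The smallest is A#2 to C#3, a minor third (3 semitones).

minor third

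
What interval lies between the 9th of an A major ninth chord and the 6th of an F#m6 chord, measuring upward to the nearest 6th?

major third

A major ninth has B as its 9th, and F#m6 has D# as its 6th.
B up to D# spans 3 letter names and 4 semitones — a major third.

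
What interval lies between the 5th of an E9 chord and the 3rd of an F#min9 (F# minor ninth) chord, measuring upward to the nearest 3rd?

E9 has B as its 5th, and F#min9 (F# minor ninth) has A as its 3rd.
B up to A is 10 semitones, a half step narrower than a major seventh, so the interval is minor.

minor 7th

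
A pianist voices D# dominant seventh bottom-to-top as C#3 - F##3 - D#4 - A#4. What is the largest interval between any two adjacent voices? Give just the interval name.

Adjacent intervals: C#3→F##3 = augmented fourth; F##3→D#4 = minor sixth; D#4→A#4 = perfect fifth.
The largest is F##3 to D#4, a minor sixth (8 semitones).

minor sixth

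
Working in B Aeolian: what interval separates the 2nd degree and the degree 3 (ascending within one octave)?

B natural minor: B C# D E F# G A.
2nd degree = C#; degree 3 = D.
C# up to D is 1 semitone, a half step narrower than a major second, so the interval is minor.

minor second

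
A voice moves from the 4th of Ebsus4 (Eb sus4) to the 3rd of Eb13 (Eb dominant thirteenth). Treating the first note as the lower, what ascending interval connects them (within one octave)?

M7

The 4th of Ebsus4 (Eb sus4) is Ab; the 3rd of Eb13 (Eb dominant thirteenth) is G.
From Ab to G is 11 semitones, exactly the major seventh.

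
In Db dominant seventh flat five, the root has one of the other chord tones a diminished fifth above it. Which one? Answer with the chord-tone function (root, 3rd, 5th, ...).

Spelling the chord: Db–F–Abb–Cb.
The root is Db. A diminished fifth above Db is Abb.
Abb is the chord's 5th.

5th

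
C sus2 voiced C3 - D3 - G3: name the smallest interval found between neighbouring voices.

Adjacent intervals: C3→D3 = major second; D3→G3 = perfect fourth.
The smallest is C3 to D3, a major second (2 semitones).

major second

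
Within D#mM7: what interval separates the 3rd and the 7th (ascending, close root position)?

Spelling the chord: D#–F#–A#–C##.
That puts F# below C##.
From F# to C##: 8 semitones over a fifth = augmented.

augmented fifth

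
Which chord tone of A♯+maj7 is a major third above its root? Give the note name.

C##

Spelling the chord: A♯-C𝄪-E𝄪-G𝄪.
The root is A♯. A major third above A♯ is C𝄪.
C𝄪 is the chord's 3rd.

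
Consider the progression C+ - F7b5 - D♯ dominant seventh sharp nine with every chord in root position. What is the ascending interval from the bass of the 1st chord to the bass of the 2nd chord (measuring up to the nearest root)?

perfect 4th

The roots are C and F.
C up to F spans 4 letter names and 5 semitones — a perfect fourth.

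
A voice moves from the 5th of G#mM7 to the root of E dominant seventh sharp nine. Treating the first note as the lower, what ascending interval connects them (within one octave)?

m2

The 5th of G#mM7 is D#; the root of E dominant seventh sharp nine is E.
2 letter names make it a second; at 1 semitone (a half step narrower than major) the quality is minor.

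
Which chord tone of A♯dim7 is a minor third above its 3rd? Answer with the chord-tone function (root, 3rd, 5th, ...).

5th

Spelling the chord: A♯, C♯, E, G.
The 3rd is C♯. A minor third above C♯ is E.
E is the chord's 5th.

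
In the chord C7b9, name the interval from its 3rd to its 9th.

d7

C7b9 (C dominant seventh flat nine) is spelled C, E, G, B♭, D♭.
3rd = E; 9th = D♭.
From E to D♭: 9 semitones over a seventh = diminished.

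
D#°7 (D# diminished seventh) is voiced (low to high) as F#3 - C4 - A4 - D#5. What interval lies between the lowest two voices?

Those voices are F#3 and C4.
From F# to C: 6 semitones over a fifth = diminished.

diminished fifth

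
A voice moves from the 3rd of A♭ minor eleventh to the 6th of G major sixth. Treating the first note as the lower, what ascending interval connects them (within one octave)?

augmented third

The 3rd of A♭ minor eleventh is C♭; the 6th of G major sixth is E.
3 letter names make it a third; at 5 semitones (a half step wider than major) the quality is augmented.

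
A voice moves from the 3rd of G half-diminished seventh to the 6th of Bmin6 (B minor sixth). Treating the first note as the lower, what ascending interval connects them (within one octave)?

augmented sixth

The 3rd of G half-diminished seventh is Bb; the 6th of Bmin6 (B minor sixth) is G#.
6 letter names make it a sixth; at 10 semitones (a half step wider than major) the quality is augmented.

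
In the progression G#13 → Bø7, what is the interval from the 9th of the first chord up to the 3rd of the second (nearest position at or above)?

G#13 has A# as its 9th, and Bø7 has D as its 3rd.
4 letter names make it a fourth; at 4 semitones (a half step narrower than perfect) the quality is diminished.

diminished 4th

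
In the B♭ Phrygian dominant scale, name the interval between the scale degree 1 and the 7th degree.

B♭ phrygian dominant: B♭ C♭ D E♭ F G♭ A♭.
The scale degree 1 is B♭ and the degree 7 is A♭.
7 letter names make it a seventh; at 10 semitones (a half step narrower than major) the quality is minor.

m7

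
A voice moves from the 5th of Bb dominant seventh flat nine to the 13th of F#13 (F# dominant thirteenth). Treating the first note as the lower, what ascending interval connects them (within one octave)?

augmented sixth

Bb dominant seventh flat nine has F as its 5th, and F#13 (F# dominant thirteenth) has D# as its 13th.
6 letter names make it a sixth; at 10 semitones (a half step wider than major) the quality is augmented.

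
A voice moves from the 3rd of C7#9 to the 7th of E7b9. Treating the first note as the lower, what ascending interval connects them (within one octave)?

minor seventh

C7#9 has E as its 3rd, and E7b9 has D as its 7th.
E up to D is 10 semitones, a half step narrower than a major seventh, so the interval is minor.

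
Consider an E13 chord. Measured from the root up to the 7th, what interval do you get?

m7

The chord tones of E13 are E–G♯–B–D–F♯–C♯.
Root = E; 7th = D.
From E to D: 10 semitones over a seventh = minor.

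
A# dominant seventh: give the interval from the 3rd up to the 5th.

The chord tones of A#7 (A# dominant seventh) are A#–C##–E#–G#.
The 3rd is C## and the 5th is E#.
C## up to E# is 3 semitones, a half step narrower than a major third, so the interval is minor.

minor third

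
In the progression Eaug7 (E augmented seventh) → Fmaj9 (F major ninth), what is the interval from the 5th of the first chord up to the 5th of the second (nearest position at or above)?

diminished second

The 5th of Eaug7 (E augmented seventh) is B#; the 5th of Fmaj9 (F major ninth) is C.
2 letter names make it a second; at 0 semitones (a whole step narrower than major) the quality is diminished.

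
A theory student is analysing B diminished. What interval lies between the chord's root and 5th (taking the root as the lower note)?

diminished 5th

The chord tones of Bdim (B diminished) are B-D-F.
The root is B and the 5th is F.
B up to F is 6 semitones, a half step narrower than a perfect fifth, so the interval is diminished.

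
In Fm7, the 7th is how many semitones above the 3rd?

7

Spelling the chord: F-A♭-C-E♭.
A♭ to E♭ is a perfect fifth: 7 semitones.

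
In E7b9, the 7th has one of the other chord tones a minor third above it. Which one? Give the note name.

The chord tones of E7b9 (E dominant seventh flat nine) are E–G#–B–D–F.
The 7th is D. A minor third above D is F.
F is the chord's 9th.

F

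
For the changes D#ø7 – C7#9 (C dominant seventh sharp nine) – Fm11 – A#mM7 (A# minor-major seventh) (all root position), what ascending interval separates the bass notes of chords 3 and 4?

A3

The roots are F and A#.
From F to A#: 5 semitones over a third = augmented.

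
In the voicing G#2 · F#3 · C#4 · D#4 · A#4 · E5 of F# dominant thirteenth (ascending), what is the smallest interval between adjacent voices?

M2

Adjacent intervals: G#2→F#3 = minor seventh; F#3→C#4 = perfect fifth; C#4→D#4 = major second; D#4→A#4 = perfect fifth; A#4→E5 = diminished fifth.
The smallest is C#4 to D#4, a major second (2 semitones).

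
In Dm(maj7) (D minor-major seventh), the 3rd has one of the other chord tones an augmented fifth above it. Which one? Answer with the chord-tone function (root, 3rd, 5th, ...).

7th

Spelling the chord: D F A C♯.
The 3rd is F. An augmented fifth above F is C♯.
C♯ is the chord's 7th.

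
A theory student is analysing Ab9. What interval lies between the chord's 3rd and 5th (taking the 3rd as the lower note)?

Ab9: Ab C Eb Gb Bb.
So we need the interval from C up to Eb.
3 letter names make it a third; at 3 semitones (a half step narrower than major) the quality is minor.

minor 3rd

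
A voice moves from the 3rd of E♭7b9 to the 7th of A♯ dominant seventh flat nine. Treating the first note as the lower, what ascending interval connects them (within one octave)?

A1

The 3rd of E♭7b9 is G; the 7th of A♯ dominant seventh flat nine is G♯.
From G to G♯: 1 semitone over a unison = augmented.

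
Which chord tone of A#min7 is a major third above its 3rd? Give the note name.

The chord tones of A#-7 are A#-C#-E#-G#.
The 3rd is C#. A major third above C# is E#.
E# is the chord's 5th.

E#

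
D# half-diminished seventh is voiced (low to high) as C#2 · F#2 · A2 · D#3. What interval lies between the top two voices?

Those voices are A2 and D#3.
A up to D# is 6 semitones, a half step wider than a perfect fourth, so the interval is augmented.

A4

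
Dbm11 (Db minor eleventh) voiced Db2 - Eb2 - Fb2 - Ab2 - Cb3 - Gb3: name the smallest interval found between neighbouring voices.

Adjacent intervals: Db2→Eb2 = major second; Eb2→Fb2 = minor second; Fb2→Ab2 = major third; Ab2→Cb3 = minor third; Cb3→Gb3 = perfect fifth.
The smallest is Eb2 to Fb2, a minor second (1 semitone).

minor second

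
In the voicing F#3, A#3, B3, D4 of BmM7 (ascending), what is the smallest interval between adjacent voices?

minor second

Adjacent intervals: F#3→A#3 = major third; A#3→B3 = minor second; B3→D4 = minor third.
The smallest is A#3 to B3, a minor second (1 semitone).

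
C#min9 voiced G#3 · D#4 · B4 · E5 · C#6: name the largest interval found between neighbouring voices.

major sixth

Adjacent intervals: G#3→D#4 = perfect fifth; D#4→B4 = minor sixth; B4→E5 = perfect fourth; E5→C#6 = major sixth.
The largest is E5 to C#6, a major sixth (9 semitones).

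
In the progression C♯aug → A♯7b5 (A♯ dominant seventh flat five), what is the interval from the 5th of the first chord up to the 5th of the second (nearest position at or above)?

The 5th of C♯aug is G𝄪; the 5th of A♯7b5 (A♯ dominant seventh flat five) is E.
6 letter names make it a sixth; at 7 semitones (a whole step narrower than major) the quality is diminished.

d6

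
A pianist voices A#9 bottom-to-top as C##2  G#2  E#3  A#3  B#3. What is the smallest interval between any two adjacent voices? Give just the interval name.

major 2nd

Adjacent intervals: C##2→G#2 = diminished fifth; G#2→E#3 = major sixth; E#3→A#3 = perfect fourth; A#3→B#3 = major second.
The smallest is A#3 to B#3, a major second (2 semitones).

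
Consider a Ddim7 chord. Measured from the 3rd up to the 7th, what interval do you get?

Spelling the chord: D F Ab Cb.
That puts F below Cb.
F up to Cb is 6 semitones, a half step narrower than a perfect fifth, so the interval is diminished.

diminished 5th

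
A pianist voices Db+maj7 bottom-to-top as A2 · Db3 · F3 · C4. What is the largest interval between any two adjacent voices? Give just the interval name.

perfect fifth

Adjacent intervals: A2→Db3 = diminished fourth; Db3→F3 = major third; F3→C4 = perfect fifth.
The largest is F3 to C4, a perfect fifth (7 semitones).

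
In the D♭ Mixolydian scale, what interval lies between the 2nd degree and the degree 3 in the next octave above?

major ninth

D♭ mixolydian: D♭ E♭ F G♭ A♭ B♭ C♭.
So we need the interval from E♭ up to F.
Counting 9 letters and 14 half steps from E♭ gives a major ninth.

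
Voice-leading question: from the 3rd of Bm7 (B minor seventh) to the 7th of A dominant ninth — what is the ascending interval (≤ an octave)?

perfect fourth

Bm7 (B minor seventh) has D as its 3rd, and A dominant ninth has G as its 7th.
From D to G is 5 semitones, exactly the perfect fourth.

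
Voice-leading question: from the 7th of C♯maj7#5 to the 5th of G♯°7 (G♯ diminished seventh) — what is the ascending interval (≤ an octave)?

diminished third

The 7th of C♯maj7#5 is B♯; the 5th of G♯°7 (G♯ diminished seventh) is D.
B♯ up to D is 2 semitones, a whole step narrower than a major third, so the interval is diminished.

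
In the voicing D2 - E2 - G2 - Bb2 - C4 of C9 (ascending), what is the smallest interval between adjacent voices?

major second

Adjacent intervals: D2→E2 = major second; E2→G2 = minor third; G2→Bb2 = minor third; Bb2→C4 = major ninth.
The smallest is D2 to E2, a major second (2 semitones).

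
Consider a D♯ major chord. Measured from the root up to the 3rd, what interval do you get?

Spelling the chord: D♯-F𝄪-A♯.
Root = D♯; 3rd = F𝄪.
From D♯ to F𝄪 is 4 semitones, exactly the major third.

major 3rd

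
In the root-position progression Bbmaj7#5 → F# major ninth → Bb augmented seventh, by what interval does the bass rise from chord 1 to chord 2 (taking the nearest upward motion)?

The roots are Bb and F#.
From Bb to F#: 8 semitones over a fifth = augmented.

augmented fifth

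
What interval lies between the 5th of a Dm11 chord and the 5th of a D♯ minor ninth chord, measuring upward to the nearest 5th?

augmented 1st

The 5th of Dm11 is A; the 5th of D♯ minor ninth is A♯.
A up to A♯ is 1 semitone, a half step wider than a perfect unison, so the interval is augmented.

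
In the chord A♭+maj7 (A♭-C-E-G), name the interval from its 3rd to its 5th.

3rd = C; 5th = E.
Counting 3 letters and 4 half steps from C gives a major third.

major 3rd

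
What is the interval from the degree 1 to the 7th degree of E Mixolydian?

minor seventh

E mixolydian: E F♯ G♯ A B C♯ D.
So we need the interval from E up to D.
7 letter names make it a seventh; at 10 semitones (a half step narrower than major) the quality is minor.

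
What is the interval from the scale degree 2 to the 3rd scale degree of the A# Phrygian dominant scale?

augmented 2nd

The scale runs A# B C## D# E# F# G#.
Scale degree 2 = B; 3rd scale degree = C##.
B up to C## is 3 semitones, a half step wider than a major second, so the interval is augmented.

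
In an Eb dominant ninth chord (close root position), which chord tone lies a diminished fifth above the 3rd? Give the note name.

Spelling the chord: Eb G Bb Db F.
The 3rd is G. A diminished fifth above G is Db.
Db is the chord's 7th.

Db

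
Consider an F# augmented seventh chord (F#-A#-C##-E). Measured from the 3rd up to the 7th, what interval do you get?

That puts A# below E.
From A# to E: 6 semitones over a fifth = diminished.
That tritone between 3rd and 7th is what gives the dominant seventh its pull toward resolution.

diminished fifth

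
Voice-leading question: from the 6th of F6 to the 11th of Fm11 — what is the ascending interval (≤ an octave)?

The 6th of F6 is D; the 11th of Fm11 is B♭.
6 letter names make it a sixth; at 8 semitones (a half step narrower than major) the quality is minor.

minor sixth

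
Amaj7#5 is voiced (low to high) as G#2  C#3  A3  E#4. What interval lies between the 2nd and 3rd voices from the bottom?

minor 6th

Those voices are C#3 and A3.
6 letter names make it a sixth; at 8 semitones (a half step narrower than major) the quality is minor.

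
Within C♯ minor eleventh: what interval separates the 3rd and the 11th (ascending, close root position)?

M9

C♯m11 (C♯ minor eleventh): C♯-E-G♯-B-D♯-F♯.
That puts E below F♯.
From E to F♯ is 14 semitones, exactly the major ninth.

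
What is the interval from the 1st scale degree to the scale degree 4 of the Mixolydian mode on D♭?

perfect fourth

Spelling the Mixolydian mode on D♭: D♭ E♭ F G♭ A♭ B♭ C♭.
So we need the interval from D♭ up to G♭.
D♭ up to G♭ spans 4 letter names and 5 semitones — a perfect fourth.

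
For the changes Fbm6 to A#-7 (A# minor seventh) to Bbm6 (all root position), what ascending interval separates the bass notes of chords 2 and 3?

The roots are A# and Bb.
2 letter names make it a second; at 0 semitones (a whole step narrower than major) the quality is diminished.

d2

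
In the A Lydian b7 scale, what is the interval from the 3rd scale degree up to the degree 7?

diminished fifth

The scale runs A B C♯ D♯ E F♯ G.
So we need the interval from C♯ up to G.
C♯ up to G is 6 semitones, a half step narrower than a perfect fifth, so the interval is diminished.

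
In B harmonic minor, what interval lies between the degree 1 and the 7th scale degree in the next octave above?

major fourteenth

Spelling B harmonic minor: B C# D E F# G A#.
Degree 1 = B; 7th degree (up an octave) = A#.
B up to A# spans 14 letter names and 23 semitones — a major fourteenth.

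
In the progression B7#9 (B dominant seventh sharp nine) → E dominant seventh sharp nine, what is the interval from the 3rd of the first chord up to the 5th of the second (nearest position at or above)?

B7#9 (B dominant seventh sharp nine) has D# as its 3rd, and E dominant seventh sharp nine has B as its 5th.
From D# to B: 8 semitones over a sixth = minor.

minor 6th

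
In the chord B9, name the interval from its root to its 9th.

major ninth

The chord tones of B9 are B, D♯, F♯, A, C♯.
The root is B and the 9th is C♯.
Counting 9 letters and 14 half steps from B gives a major ninth.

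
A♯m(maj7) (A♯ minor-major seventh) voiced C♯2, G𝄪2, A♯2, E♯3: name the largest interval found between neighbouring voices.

Adjacent intervals: C♯2→G𝄪2 = augmented fifth; G𝄪2→A♯2 = minor second; A♯2→E♯3 = perfect fifth.
The largest is C♯2 to G𝄪2, an augmented fifth (8 semitones).

A5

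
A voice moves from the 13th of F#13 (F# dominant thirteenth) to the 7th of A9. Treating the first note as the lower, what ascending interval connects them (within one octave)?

diminished 4th

F#13 (F# dominant thirteenth) has D# as its 13th, and A9 has G as its 7th.
4 letter names make it a fourth; at 4 semitones (a half step narrower than perfect) the quality is diminished.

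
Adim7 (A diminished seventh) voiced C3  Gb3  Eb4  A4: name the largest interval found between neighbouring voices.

Adjacent intervals: C3→Gb3 = diminished fifth; Gb3→Eb4 = major sixth; Eb4→A4 = augmented fourth.
The largest is Gb3 to Eb4, a major sixth (9 semitones).

major sixth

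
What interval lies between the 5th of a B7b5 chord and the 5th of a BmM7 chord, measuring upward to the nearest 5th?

A1

The 5th of B7b5 is F; the 5th of BmM7 is F#.
F up to F# is 1 semitone, a half step wider than a perfect unison, so the interval is augmented.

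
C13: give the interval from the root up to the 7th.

minor 7th

The chord tones of C dominant thirteenth are C, E, G, Bb, D, A.
That puts C below Bb.
C up to Bb is 10 semitones, a half step narrower than a major seventh, so the interval is minor.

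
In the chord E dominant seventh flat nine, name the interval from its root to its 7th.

minor 7th

Spelling the chord: E-G♯-B-D-F.
Root = E; 7th = D.
7 letter names make it a seventh; at 10 semitones (a half step narrower than major) the quality is minor.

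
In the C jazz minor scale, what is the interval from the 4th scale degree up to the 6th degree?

Spelling the C jazz minor scale: C D Eb F G A B.
The 4th scale degree is F and the 6th degree is A.
F up to A spans 3 letter names and 4 semitones — a major third.

M3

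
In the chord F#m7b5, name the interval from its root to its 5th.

F#ø (F# half-diminished seventh): F#–A–C–E.
That puts F# below C.
From F# to C: 6 semitones over a fifth = diminished.

diminished fifth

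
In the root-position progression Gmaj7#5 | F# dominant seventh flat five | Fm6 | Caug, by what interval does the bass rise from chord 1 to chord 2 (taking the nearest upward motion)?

The roots are G and F#.
From G to F# is 11 semitones, exactly the major seventh.

M7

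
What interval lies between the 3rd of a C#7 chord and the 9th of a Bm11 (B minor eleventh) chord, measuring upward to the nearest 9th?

m6

The 3rd of C#7 is E#; the 9th of Bm11 (B minor eleventh) is C#.
6 letter names make it a sixth; at 8 semitones (a half step narrower than major) the quality is minor.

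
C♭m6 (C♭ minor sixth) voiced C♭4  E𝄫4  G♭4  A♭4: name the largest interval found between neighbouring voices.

major third

Adjacent intervals: C♭4→E𝄫4 = minor third; E𝄫4→G♭4 = major third; G♭4→A♭4 = major second.
The largest is E𝄫4 to G♭4, a major third (4 semitones).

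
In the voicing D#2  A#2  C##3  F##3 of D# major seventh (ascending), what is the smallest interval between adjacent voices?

M3

Adjacent intervals: D#2→A#2 = perfect fifth; A#2→C##3 = major third; C##3→F##3 = perfect fourth.
The smallest is A#2 to C##3, a major third (4 semitones).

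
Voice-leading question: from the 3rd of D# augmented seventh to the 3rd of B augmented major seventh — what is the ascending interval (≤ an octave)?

The 3rd of D# augmented seventh is F##; the 3rd of B augmented major seventh is D#.
6 letter names make it a sixth; at 8 semitones (a half step narrower than major) the quality is minor.

minor sixth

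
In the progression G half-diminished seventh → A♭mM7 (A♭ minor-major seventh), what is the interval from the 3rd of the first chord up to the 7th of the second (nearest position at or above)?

The 3rd of G half-diminished seventh is B♭; the 7th of A♭mM7 (A♭ minor-major seventh) is G.
B♭ up to G spans 6 letter names and 9 semitones — a major sixth.

major sixth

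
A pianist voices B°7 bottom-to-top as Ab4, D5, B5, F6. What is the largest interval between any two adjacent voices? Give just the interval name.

Adjacent intervals: Ab4→D5 = augmented fourth; D5→B5 = major sixth; B5→F6 = diminished fifth.
The largest is D5 to B5, a major sixth (9 semitones).

major sixth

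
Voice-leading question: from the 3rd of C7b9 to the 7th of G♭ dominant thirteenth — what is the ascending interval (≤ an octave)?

diminished second

C7b9 has E as its 3rd, and G♭ dominant thirteenth has F♭ as its 7th.
From E to F♭: 0 semitones over a second = diminished.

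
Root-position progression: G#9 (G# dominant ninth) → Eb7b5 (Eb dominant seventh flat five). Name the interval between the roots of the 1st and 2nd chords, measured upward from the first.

diminished sixth

The roots are G# and Eb.
G# up to Eb is 7 semitones, a whole step narrower than a major sixth, so the interval is diminished.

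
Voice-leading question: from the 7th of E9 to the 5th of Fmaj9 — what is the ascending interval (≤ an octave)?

minor 7th

E9 has D as its 7th, and Fmaj9 has C as its 5th.
D up to C is 10 semitones, a half step narrower than a major seventh, so the interval is minor.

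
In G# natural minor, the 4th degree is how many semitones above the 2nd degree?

The scale is G# A# B C# D# E F#.
A# up to C# is a minor third — 3 semitones.

3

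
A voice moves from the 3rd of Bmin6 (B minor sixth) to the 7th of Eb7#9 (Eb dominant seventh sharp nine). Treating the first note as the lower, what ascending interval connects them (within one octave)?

Bmin6 (B minor sixth) has D as its 3rd, and Eb7#9 (Eb dominant seventh sharp nine) has Db as its 7th.
From D to Db: 11 semitones over an octave = diminished.

d8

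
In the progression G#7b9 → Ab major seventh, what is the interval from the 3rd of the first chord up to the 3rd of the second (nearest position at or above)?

The 3rd of G#7b9 is B#; the 3rd of Ab major seventh is C.
From B# to C: 0 semitones over a second = diminished.

diminished second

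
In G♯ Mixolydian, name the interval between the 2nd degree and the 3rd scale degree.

major 2nd

G♯ mixolydian: G♯ A♯ B♯ C♯ D♯ E♯ F♯.
The 2nd degree is A♯ and the 3rd degree is B♯.
From A♯ to B♯ is 2 semitones, exactly the major second.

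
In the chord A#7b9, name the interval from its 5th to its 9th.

A#7b9: A# C## E# G# B.
That puts E# below B.
From E# to B: 6 semitones over a fifth = diminished.

diminished fifth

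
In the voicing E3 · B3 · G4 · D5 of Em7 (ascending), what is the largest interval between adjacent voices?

minor sixth

Adjacent intervals: E3→B3 = perfect fifth; B3→G4 = minor sixth; G4→D5 = perfect fifth.
The largest is B3 to G4, a minor sixth (8 semitones).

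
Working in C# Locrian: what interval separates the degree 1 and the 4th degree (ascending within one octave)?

P4

Spelling C# Locrian: C# D E F# G A B.
That puts C# below F#.
From C# to F# is 5 semitones, exactly the perfect fourth.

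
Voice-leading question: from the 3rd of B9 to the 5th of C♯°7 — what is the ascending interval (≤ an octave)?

diminished fourth

B9 has D♯ as its 3rd, and C♯°7 has G as its 5th.
D♯ up to G is 4 semitones, a half step narrower than a perfect fourth, so the interval is diminished.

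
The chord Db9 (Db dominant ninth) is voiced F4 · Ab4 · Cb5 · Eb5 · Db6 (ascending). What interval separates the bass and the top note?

minor thirteenth

The outer voices are F4 and Db6.
From F to Db: 20 semitones over a thirteenth = minor.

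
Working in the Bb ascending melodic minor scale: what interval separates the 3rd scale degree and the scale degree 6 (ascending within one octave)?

Spelling the Bb ascending melodic minor scale: Bb C Db Eb F G A.
3rd scale degree = Db; degree 6 = G.
Db up to G is 6 semitones, a half step wider than a perfect fourth, so the interval is augmented.

augmented fourth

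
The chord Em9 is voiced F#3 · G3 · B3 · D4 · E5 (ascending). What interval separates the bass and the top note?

minor fourteenth

The outer voices are F#3 and E5.
From F# to E: 22 semitones over a fourteenth = minor.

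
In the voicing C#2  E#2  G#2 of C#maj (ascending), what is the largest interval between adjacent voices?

Adjacent intervals: C#2→E#2 = major third; E#2→G#2 = minor third.
The largest is C#2 to E#2, a major third (4 semitones).

M3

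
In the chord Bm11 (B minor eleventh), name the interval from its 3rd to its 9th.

major seventh

The chord tones of B minor eleventh are B, D, F♯, A, C♯, E.
So we need the interval from D up to C♯.
D up to C♯ spans 7 letter names and 11 semitones — a major seventh.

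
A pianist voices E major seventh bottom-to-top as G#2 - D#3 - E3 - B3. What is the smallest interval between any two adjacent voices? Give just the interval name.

minor second

Adjacent intervals: G#2→D#3 = perfect fifth; D#3→E3 = minor second; E3→B3 = perfect fifth.
The smallest is D#3 to E3, a minor second (1 semitone).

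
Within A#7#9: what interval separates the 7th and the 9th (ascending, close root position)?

augmented 3rd

A#7#9: A#-C##-E#-G#-B##.
The 7th is G# and the 9th is B##.
From G# to B##: 5 semitones over a third = augmented.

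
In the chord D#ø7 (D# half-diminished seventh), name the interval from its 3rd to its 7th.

P5

D#ø (D# half-diminished seventh): D#–F#–A–C#.
So we need the interval from F# up to C#.
F# up to C# spans 5 letter names and 7 semitones — a perfect fifth.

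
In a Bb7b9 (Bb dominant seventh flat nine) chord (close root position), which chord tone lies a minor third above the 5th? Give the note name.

The chord tones of Bb7b9 are Bb–D–F–Ab–Cb.
The 5th is F. A minor third above F is Ab.
Ab is the chord's 7th.

Ab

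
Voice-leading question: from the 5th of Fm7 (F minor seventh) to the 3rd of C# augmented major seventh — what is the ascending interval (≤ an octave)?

The 5th of Fm7 (F minor seventh) is C; the 3rd of C# augmented major seventh is E#.
C up to E# is 5 semitones, a half step wider than a major third, so the interval is augmented.

augmented third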